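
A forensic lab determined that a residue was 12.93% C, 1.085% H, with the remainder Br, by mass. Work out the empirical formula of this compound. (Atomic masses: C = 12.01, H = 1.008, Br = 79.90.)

Assume 100 g: 12.93 g C, 1.085 g H, 85.985 g Br.
n(C) = 12.93/12.01 = 1.077, n(H) = 1.085/1.008 = 1.076, n(Br) = 85.985/79.90 = 1.076
Smallest is Br at 1.076 mol; normalising gives C 1.000, H 1.000, Br 1.000
→ CHBr

CHBr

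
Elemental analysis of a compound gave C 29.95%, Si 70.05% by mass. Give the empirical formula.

CSi

Assume 100 g: 29.95 g C, 70.05 g Si.
n(C) = 29.95/12.01 = 2.494, n(Si) = 70.05/28.09 = 2.494
Smallest is C at 2.494 mol; normalising gives C 1.000, Si 1.000
→ CSi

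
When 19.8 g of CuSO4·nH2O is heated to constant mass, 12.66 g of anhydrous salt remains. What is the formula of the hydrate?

Mass of water lost = 19.8 − 12.66 = 7.14 g → 7.14 / 18.02 = 0.3962 mol H2O
Molar mass of CuSO4 = 159.62 g/mol → mol CuSO4 = 12.66 / 159.62 = 0.07931
n = 0.3962 / 0.07931 = 5.00 ≈ 5 → CuSO4·5H2O

CuSO4·5H2O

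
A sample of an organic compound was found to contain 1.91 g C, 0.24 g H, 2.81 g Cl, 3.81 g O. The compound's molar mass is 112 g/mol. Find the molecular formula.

Moles — C: 1.91 / 12.01 = 0.159 mol; H: 0.24 / 1.008 = 0.2381 mol; Cl: 2.81 / 35.45 = 0.07927 mol; O: 3.81 / 16.00 = 0.2381 mol
Ratios (÷ 0.07927): C 2.006, H 3.004, Cl 1.000, O 3.004
≈ 2:3:1:3 → C2H3ClO3
Empirical-formula mass = 110.49 g/mol
n = 112 / 110.49 = 1.01 ≈ 1
Molecular formula = empirical formula = C2H3ClO3

C2H3ClO3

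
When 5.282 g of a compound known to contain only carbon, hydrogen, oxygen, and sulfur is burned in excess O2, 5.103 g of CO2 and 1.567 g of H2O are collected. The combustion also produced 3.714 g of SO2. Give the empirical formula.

mol C = 5.103 / 44.01 = 0.1160; mass C = 0.1160 × 12.01 = 1.393 g
mol H = 2 × (1.567 / 18.02) = 0.1739; mass H = 0.1739 × 1.008 = 0.1753 g
mol S = 3.714 / 64.07 = 0.05797; mass S = 1.859 g
mass O = 5.282 − (3.427) = 1.855 g → mol O = 0.1159
Smallest is S at 0.05797 mol; normalising gives C 2.000, H 3.000, O 2.000, S 1.000
→ C2H3O2S

C2H3O2S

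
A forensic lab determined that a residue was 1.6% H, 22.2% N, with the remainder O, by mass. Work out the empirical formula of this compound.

HNO3

Assume 100 g: 1.6 g H, 22.2 g N, 76.2 g O.
H: 1.6 g ÷ 1.008 g/mol = 1.587 mol
N: 22.2 g ÷ 14.01 g/mol = 1.585 mol
O: 76.2 g ÷ 16.00 g/mol = 4.763 mol
Ratios (÷ 1.585): H 1.002, N 1.000, O 3.006
≈ 1:1:3 → HNO3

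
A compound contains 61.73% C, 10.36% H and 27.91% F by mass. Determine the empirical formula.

Assume 100 g: 61.73 g C, 10.36 g H, 27.91 g F.
Moles — C: 61.73 / 12.01 = 5.14 mol; H: 10.36 / 1.008 = 10.28 mol; F: 27.91 / 19.00 = 1.469 mol
Smallest is F at 1.469 mol; normalising gives C 3.499, H 6.997, F 1.000
×2: C 7.00, H 13.99, F 2.00 → C7H14F2

C7H14F2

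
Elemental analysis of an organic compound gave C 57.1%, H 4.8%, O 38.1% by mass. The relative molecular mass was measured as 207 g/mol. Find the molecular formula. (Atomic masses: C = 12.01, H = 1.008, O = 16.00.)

C10H10O5

Assume 100 g: 57.1 g C, 4.8 g H, 38.1 g O.
Moles — C: 57.1 / 12.01 = 4.754 mol; H: 4.8 / 1.008 = 4.762 mol; O: 38.1 / 16.00 = 2.381 mol
Smallest is O at 2.381 mol; normalising gives C 1.997, H 2.000, O 1.000
≈ 2:2:1 → C2H2O
Empirical-formula mass = 42.04 g/mol
n = 207 / 42.04 = 4.92 ≈ 5
Molecular formula = (C2H2O)×5 = C10H10O5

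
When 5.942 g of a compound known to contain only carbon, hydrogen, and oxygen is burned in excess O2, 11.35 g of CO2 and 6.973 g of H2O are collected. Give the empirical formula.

mol C = 11.35 / 44.01 = 0.2579; mass C = 0.2579 × 12.01 = 3.097 g
mol H = 2 × (6.973 / 18.02) = 0.7739; mass H = 0.7739 × 1.008 = 0.7801 g
mass O = 5.942 − (3.877) = 2.065 g → mol O = 0.1290
Smallest is O at 0.129 mol; normalising gives C 1.999, H 5.998, O 1.000
Ratio ≈ 2:6:1, so the empirical formula is C2H6O

C2H6O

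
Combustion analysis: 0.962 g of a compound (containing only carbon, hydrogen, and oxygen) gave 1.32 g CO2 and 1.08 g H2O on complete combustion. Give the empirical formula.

mol C = 1.32 / 44.01 = 0.02999; mass C = 0.02999 × 12.01 = 0.3602 g
mol H = 2 × (1.08 / 18.02) = 0.1199; mass H = 0.1199 × 1.008 = 0.1208 g
mass O = 0.962 − (0.4810) = 0.4810 g → mol O = 0.03006
Ratios (÷ 0.02999): C 1.000, H 3.996, O 1.002
Ratio ≈ 1:4:1, so the empirical formula is CH4O

CH4O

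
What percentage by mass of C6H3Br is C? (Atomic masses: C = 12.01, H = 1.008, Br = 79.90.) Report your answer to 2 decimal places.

46.50%

Molar mass = 6(12.01) + 3(1.008) + 1(79.90) = 154.984 g/mol
Mass of C per mole = 6 × 12.01 = 72.060 g
% C = 72.060 / 154.984 × 100 = 46.50%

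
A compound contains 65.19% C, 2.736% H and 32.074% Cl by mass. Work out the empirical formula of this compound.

Assume 100 g: 65.19 g C, 2.736 g H, 32.074 g Cl.
Moles — C: 65.19 / 12.01 = 5.428 mol; H: 2.736 / 1.008 = 2.714 mol; Cl: 32.074 / 35.45 = 0.9048 mol
Ratios (÷ 0.9048): C 5.999, H 3.000, Cl 1.000
→ C6H3Cl

C6H3Cl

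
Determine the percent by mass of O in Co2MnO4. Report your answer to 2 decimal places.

Molar mass = 2(58.93) + 1(54.94) + 4(16.00) = 236.800 g/mol
Mass of O per mole = 4 × 16.00 = 64.000 g
% O = 64.000 / 236.800 × 100 = 27.03%

27.03%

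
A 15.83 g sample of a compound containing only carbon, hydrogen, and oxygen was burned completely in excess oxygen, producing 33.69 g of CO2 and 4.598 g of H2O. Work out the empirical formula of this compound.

C6H4O3

mol C = 33.69 / 44.01 = 0.7655; mass C = 0.7655 × 12.01 = 9.194 g
mol H = 2 × (4.598 / 18.02) = 0.5103; mass H = 0.5103 × 1.008 = 0.5144 g
mass O = 15.83 − (9.708) = 6.122 g → mol O = 0.3826
Ratios (÷ 0.3826): C 2.001, H 1.334, O 1.000
Multiply by 3: C 6.00, H 4.00, O 3.00 → C6H4O3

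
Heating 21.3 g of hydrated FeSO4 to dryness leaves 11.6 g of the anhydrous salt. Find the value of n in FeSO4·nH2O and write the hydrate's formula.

Mass of water lost = 21.3 − 11.6 = 9.7 g → 9.7 / 18.02 = 0.5383 mol H2O
Molar mass of FeSO4 = 151.92 g/mol → mol FeSO4 = 11.6 / 151.92 = 0.07636
n = 0.5383 / 0.07636 = 7.05 ≈ 7 → FeSO4·7H2O

FeSO4·7H2O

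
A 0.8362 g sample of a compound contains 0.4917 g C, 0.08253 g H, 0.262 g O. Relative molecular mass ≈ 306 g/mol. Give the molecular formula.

Moles — C: 0.4917 / 12.01 = 0.04094 mol; H: 0.08253 / 1.008 = 0.08188 mol; O: 0.262 / 16.00 = 0.01638 mol
Divide by the smallest (0.01638 mol O): C 2.500, H 5.000, O 1.000
Multiply by 2: C 5.00, H 10.00, O 2.00 → C5H10O2
Empirical-formula mass = 102.13 g/mol
n = 306 / 102.13 = 3.00 ≈ 3
Molecular formula = (C5H10O2)×3 = C15H30O6

C15H30O6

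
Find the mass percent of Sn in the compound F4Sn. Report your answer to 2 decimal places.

Molar mass = 4(19.00) + 1(118.71) = 194.710 g/mol
Mass of Sn per mole = 1 × 118.71 = 118.710 g
% Sn = 118.710 / 194.710 × 100 = 60.97%

60.97%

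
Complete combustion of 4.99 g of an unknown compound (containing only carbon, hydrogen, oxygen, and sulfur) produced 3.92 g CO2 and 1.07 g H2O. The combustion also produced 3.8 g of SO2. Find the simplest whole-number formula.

C3H4O4S2

mol C = 3.92 / 44.01 = 0.08907; mass C = 0.08907 × 12.01 = 1.070 g
mol H = 2 × (1.07 / 18.02) = 0.1188; mass H = 0.1188 × 1.008 = 0.1197 g
mol S = 3.8 / 64.07 = 0.05931; mass S = 1.902 g
mass O = 4.99 − (3.092) = 1.898 g → mol O = 0.1187
Ratios (÷ 0.05931): C 1.502, H 2.002, O 2.001, S 1.000
×2: C 3.00, H 4.00, O 4.00, S 2.00 → C3H4O4S2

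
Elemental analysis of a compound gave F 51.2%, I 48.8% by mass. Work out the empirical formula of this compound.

Assume 100 g: 51.2 g F, 48.8 g I.
Moles — F: 51.2 / 19.00 = 2.695 mol; I: 48.8 / 126.90 = 0.3846 mol
Smallest is I at 0.3846 mol; normalising gives F 7.007, I 1.000
Ratio ≈ 7:1, so the empirical formula is F7I

F7I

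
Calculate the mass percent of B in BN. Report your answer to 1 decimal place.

43.6%

Molar mass = 1(10.81) + 1(14.01) = 24.820 g/mol
Mass of B per mole = 1 × 10.81 = 10.810 g
% B = 10.810 / 24.820 × 100 = 43.6%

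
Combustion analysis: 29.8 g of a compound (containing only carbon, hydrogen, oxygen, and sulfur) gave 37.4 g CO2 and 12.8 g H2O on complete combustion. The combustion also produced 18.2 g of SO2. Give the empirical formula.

mol C = 37.4 / 44.01 = 0.8498; mass C = 0.8498 × 12.01 = 10.21 g
mol H = 2 × (12.8 / 18.02) = 1.421; mass H = 1.421 × 1.008 = 1.432 g
mol S = 18.2 / 64.07 = 0.2841; mass S = 9.110 g
mass O = 29.8 − (20.75) = 9.052 g → mol O = 0.5657
Ratios (÷ 0.2841): C 2.992, H 5.001, O 1.992, S 1.000
Ratio ≈ 3:5:2:1, so the empirical formula is C3H5O2S

C3H5O2S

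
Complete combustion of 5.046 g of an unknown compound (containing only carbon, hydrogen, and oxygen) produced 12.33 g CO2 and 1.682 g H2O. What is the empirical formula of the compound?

mol C = 12.33 / 44.01 = 0.2802; mass C = 0.2802 × 12.01 = 3.365 g
mol H = 2 × (1.682 / 18.02) = 0.1867; mass H = 0.1867 × 1.008 = 0.1882 g
mass O = 5.046 − (3.553) = 1.493 g → mol O = 0.09332
Smallest is O at 0.09332 mol; normalising gives C 3.002, H 2.001, O 1.000
Ratio ≈ 3:2:1, so the empirical formula is C3H2O

C3H2O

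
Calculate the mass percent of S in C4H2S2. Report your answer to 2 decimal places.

Molar mass = 4(12.01) + 2(1.008) + 2(32.07) = 114.196 g/mol
Mass of S per mole = 2 × 32.07 = 64.140 g
% S = 64.140 / 114.196 × 100 = 56.17%

56.17%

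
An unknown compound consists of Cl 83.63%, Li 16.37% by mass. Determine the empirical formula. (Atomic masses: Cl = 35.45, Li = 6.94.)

Assume 100 g: 83.63 g Cl, 16.37 g Li.
n(Cl) = 83.63/35.45 = 2.359, n(Li) = 16.37/6.94 = 2.359
Divide by the smallest (2.359 mol Li): Cl 1.000, Li 1.000
≈ 1:1 → ClLi

ClLi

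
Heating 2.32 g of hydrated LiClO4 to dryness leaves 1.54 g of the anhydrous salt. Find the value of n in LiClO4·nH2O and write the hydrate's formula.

LiClO4·3H2O

Mass of water lost = 2.32 − 1.54 = 0.78 g → 0.78 / 18.02 = 0.04329 mol H2O
Molar mass of LiClO4 = 106.39 g/mol → mol LiClO4 = 1.54 / 106.39 = 0.01448
n = 0.04329 / 0.01448 = 2.99 ≈ 3 → LiClO4·3H2O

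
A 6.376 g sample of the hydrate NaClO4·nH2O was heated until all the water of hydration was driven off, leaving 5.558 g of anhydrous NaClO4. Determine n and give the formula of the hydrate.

NaClO4·H2O

Mass of water lost = 6.376 − 5.558 = 0.818 g → 0.818 / 18.02 = 0.04539 mol H2O
Molar mass of NaClO4 = 122.44 g/mol → mol NaClO4 = 5.558 / 122.44 = 0.04539
n = 0.04539 / 0.04539 = 1.00 ≈ 1 → NaClO4·H2O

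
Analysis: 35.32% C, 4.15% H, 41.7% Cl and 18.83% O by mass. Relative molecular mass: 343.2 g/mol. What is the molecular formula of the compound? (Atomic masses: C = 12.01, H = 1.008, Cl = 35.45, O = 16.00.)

C10H14Cl4O4

Assume 100 g: 35.32 g C, 4.15 g H, 41.7 g Cl, 18.83 g O.
n(C) = 35.32/12.01 = 2.941, n(H) = 4.15/1.008 = 4.117, n(Cl) = 41.7/35.45 = 1.176, n(O) = 18.83/16.00 = 1.177
Smallest is Cl at 1.176 mol; normalising gives C 2.500, H 3.500, Cl 1.000, O 1.000
Multiply by 2: C 5.00, H 7.00, Cl 2.00, O 2.00 → C5H7Cl2O2
Empirical-formula mass = 170.01 g/mol
n = 343.2 / 170.01 = 2.02 ≈ 2
Molecular formula = (C5H7Cl2O2)×2 = C10H14Cl4O4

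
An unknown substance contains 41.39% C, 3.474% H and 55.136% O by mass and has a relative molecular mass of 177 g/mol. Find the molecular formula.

C6H6O6

Assume 100 g: 41.39 g C, 3.474 g H, 55.136 g O.
C: 41.39 g ÷ 12.01 g/mol = 3.446 mol
H: 3.474 g ÷ 1.008 g/mol = 3.446 mol
O: 55.136 g ÷ 16.00 g/mol = 3.446 mol
Divide by the smallest (3.446 mol O): C 1.000, H 1.000, O 1.000
Ratio ≈ 1:1:1, so the empirical formula is CHO
Empirical-formula mass = 29.02 g/mol
n = 177 / 29.02 = 6.10 ≈ 6
Molecular formula = (CHO)×6 = C6H6O6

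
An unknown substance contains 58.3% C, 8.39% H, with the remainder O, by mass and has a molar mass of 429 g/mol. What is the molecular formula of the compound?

C21H36O9

Assume 100 g: 58.3 g C, 8.39 g H, 33.31 g O.
C: 58.3 g ÷ 12.01 g/mol = 4.854 mol
H: 8.39 g ÷ 1.008 g/mol = 8.323 mol
O: 33.31 g ÷ 16.00 g/mol = 2.082 mol
Divide by the smallest (2.082 mol O): C 2.332, H 3.998, O 1.000
Multiply by 3: C 7.00, H 11.99, O 3.00 → C7H12O3
Empirical-formula mass = 144.17 g/mol
n = 429 / 144.17 = 2.98 ≈ 3
Molecular formula = (C7H12O3)×3 = C21H36O9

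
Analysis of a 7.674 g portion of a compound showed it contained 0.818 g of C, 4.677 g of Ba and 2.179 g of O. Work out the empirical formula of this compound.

Moles — C: 0.818 / 12.01 = 0.06811 mol; Ba: 4.677 / 137.33 = 0.03406 mol; O: 2.179 / 16.00 = 0.1362 mol
Ratios (÷ 0.03406): C 2.000, Ba 1.000, O 3.999
≈ 2:1:4 → C2BaO4

C2BaO4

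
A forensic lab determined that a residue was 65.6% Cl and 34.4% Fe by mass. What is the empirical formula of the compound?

Assume 100 g: 65.6 g Cl, 34.4 g Fe.
Cl: 65.6 g ÷ 35.45 g/mol = 1.85 mol
Fe: 34.4 g ÷ 55.85 g/mol = 0.6159 mol
Smallest is Fe at 0.6159 mol; normalising gives Cl 3.004, Fe 1.000
≈ 3:1 → Cl3Fe

Cl3Fe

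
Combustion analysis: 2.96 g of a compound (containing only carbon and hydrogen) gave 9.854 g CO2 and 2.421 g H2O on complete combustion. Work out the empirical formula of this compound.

mol C = 9.854 / 44.01 = 0.2239; mass C = 0.2239 × 12.01 = 2.689 g
mol H = 2 × (2.421 / 18.02) = 0.2687; mass H = 0.2687 × 1.008 = 0.2709 g
Divide by the smallest (0.2239 mol C): C 1.000, H 1.200
×5: C 5.00, H 6.00 → C5H6

C5H6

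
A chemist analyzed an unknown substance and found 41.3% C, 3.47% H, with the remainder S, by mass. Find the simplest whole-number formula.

C2H2S

Assume 100 g: 41.3 g C, 3.47 g H, 55.23 g S.
n(C) = 41.3/12.01 = 3.439, n(H) = 3.47/1.008 = 3.442, n(S) = 55.23/32.07 = 1.722
Smallest is S at 1.722 mol; normalising gives C 1.997, H 1.999, S 1.000
→ C2H2S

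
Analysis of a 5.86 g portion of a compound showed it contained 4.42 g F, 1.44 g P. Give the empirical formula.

Moles — F: 4.42 / 19.00 = 0.2326 mol; P: 1.44 / 30.97 = 0.0465 mol
Smallest is P at 0.0465 mol; normalising gives F 5.003, P 1.000
Ratio ≈ 5:1, so the empirical formula is F5P

F5P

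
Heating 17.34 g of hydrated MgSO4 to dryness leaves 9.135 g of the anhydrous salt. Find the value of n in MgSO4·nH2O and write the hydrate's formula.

MgSO4·6H2O

Mass of water lost = 17.34 − 9.135 = 8.205 g → 8.205 / 18.02 = 0.4553 mol H2O
Molar mass of MgSO4 = 120.38 g/mol → mol MgSO4 = 9.135 / 120.38 = 0.07588
n = 0.4553 / 0.07588 = 6.00 ≈ 6 → MgSO4·6H2O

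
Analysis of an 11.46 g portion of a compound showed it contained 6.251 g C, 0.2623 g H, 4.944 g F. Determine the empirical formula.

Moles — C: 6.251 / 12.01 = 0.5205 mol; H: 0.2623 / 1.008 = 0.2602 mol; F: 4.944 / 19.00 = 0.2602 mol
Smallest is F at 0.2602 mol; normalising gives C 2.000, H 1.000, F 1.000
→ C2HF

C2HF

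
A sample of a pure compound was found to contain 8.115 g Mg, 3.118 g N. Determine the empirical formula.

Moles — Mg: 8.115 / 24.31 = 0.3338 mol; N: 3.118 / 14.01 = 0.2226 mol
Divide by the smallest (0.2226 mol N): Mg 1.500, N 1.000
Scaling by 2: Mg 3.00, N 2.00 → Mg3N2

Mg3N2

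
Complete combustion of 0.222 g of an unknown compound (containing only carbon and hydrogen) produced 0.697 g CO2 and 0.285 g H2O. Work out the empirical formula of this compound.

mol C = 0.697 / 44.01 = 0.01584; mass C = 0.01584 × 12.01 = 0.1902 g
mol H = 2 × (0.285 / 18.02) = 0.03163; mass H = 0.03163 × 1.008 = 0.03188 g
Divide by the smallest (0.01584 mol C): C 1.000, H 1.997
Ratio ≈ 1:2, so the empirical formula is CH2

CH2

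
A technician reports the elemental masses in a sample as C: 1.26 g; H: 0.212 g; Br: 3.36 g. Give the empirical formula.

C: 1.26 g ÷ 12.01 g/mol = 0.1049 mol
H: 0.212 g ÷ 1.008 g/mol = 0.2103 mol
Br: 3.36 g ÷ 79.90 g/mol = 0.04205 mol
Ratios (÷ 0.04205): C 2.495, H 5.001, Br 1.000
Scaling by 2: C 4.99, H 10.00, Br 2.00 → C5H10Br2

C5H10Br2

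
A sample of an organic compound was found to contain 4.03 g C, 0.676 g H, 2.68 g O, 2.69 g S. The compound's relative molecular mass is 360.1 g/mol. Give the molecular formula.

C12H24O6S3

C: 4.03 g ÷ 12.01 g/mol = 0.3356 mol
H: 0.676 g ÷ 1.008 g/mol = 0.6706 mol
O: 2.68 g ÷ 16.00 g/mol = 0.1675 mol
S: 2.69 g ÷ 32.07 g/mol = 0.08388 mol
Ratios (÷ 0.08388): C 4.000, H 7.995, O 1.997, S 1.000
→ C4H8O2S
Empirical-formula mass = 120.17 g/mol
n = 360.1 / 120.17 = 3.00 ≈ 3
Molecular formula = (C4H8O2S)×3 = C12H24O6S3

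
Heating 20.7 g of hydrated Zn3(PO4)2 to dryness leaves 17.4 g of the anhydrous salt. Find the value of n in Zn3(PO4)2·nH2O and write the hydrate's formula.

Mass of water lost = 20.7 − 17.4 = 3.3 g → 3.3 / 18.02 = 0.1831 mol H2O
Molar mass of Zn3(PO4)2 = 386.08 g/mol → mol Zn3(PO4)2 = 17.4 / 386.08 = 0.04507
n = 0.1831 / 0.04507 = 4.06 ≈ 4 → Zn3(PO4)2·4H2O

Zn3(PO4)2·4H2O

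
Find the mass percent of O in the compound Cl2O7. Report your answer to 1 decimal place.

61.2%

Molar mass = 2(35.45) + 7(16.00) = 182.900 g/mol
Mass of O per mole = 7 × 16.00 = 112.000 g
% O = 112.000 / 182.900 × 100 = 61.2%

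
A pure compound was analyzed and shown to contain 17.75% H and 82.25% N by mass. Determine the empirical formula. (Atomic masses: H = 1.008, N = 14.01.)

H3N

Assume 100 g: 17.75 g H, 82.25 g N.
n(H) = 17.75/1.008 = 17.61, n(N) = 82.25/14.01 = 5.871
Ratios (÷ 5.871): H 2.999, N 1.000
Ratio ≈ 3:1, so the empirical formula is H3N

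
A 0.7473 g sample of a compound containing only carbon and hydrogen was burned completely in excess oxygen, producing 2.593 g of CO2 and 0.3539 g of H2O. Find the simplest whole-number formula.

mol C = 2.593 / 44.01 = 0.05892; mass C = 0.05892 × 12.01 = 0.7076 g
mol H = 2 × (0.3539 / 18.02) = 0.03928; mass H = 0.03928 × 1.008 = 0.03959 g
Divide by the smallest (0.03928 mol H): C 1.500, H 1.000
Multiply by 2: C 3.00, H 2.00 → C3H2

C3H2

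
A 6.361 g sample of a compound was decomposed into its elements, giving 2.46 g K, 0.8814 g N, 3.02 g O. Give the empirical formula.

KNO3

K: 2.46 g ÷ 39.10 g/mol = 0.06292 mol
N: 0.8814 g ÷ 14.01 g/mol = 0.06291 mol
O: 3.02 g ÷ 16.00 g/mol = 0.1888 mol
Ratios (÷ 0.06291): K 1.000, N 1.000, O 3.000
→ KNO3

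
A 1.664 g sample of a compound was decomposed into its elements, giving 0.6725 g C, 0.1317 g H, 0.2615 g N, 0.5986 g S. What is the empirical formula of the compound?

n(C) = 0.6725/12.01 = 0.056, n(H) = 0.1317/1.008 = 0.1307, n(N) = 0.2615/14.01 = 0.01867, n(S) = 0.5986/32.07 = 0.01867
Ratios (÷ 0.01867): C 3.000, H 7.000, N 1.000, S 1.000
≈ 3:7:1:1 → C3H7NS

C3H7NS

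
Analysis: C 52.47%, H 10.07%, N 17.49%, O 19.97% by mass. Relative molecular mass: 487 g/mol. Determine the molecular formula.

C21H48N6O6

Assume 100 g: 52.47 g C, 10.07 g H, 17.49 g N, 19.97 g O.
Moles — C: 52.47 / 12.01 = 4.369 mol; H: 10.07 / 1.008 = 9.99 mol; N: 17.49 / 14.01 = 1.248 mol; O: 19.97 / 16.00 = 1.248 mol
Ratios (÷ 1.248): C 3.500, H 8.004, N 1.000, O 1.000
Multiply by 2: C 7.00, H 16.01, N 2.00, O 2.00 → C7H16N2O2
Empirical-formula mass = 160.22 g/mol
n = 487 / 160.22 = 3.04 ≈ 3
Molecular formula = (C7H16N2O2)×3 = C21H48N6O6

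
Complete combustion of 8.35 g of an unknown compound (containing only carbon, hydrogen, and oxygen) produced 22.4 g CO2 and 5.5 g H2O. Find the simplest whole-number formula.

C5H6O

mol C = 22.4 / 44.01 = 0.5090; mass C = 0.5090 × 12.01 = 6.113 g
mol H = 2 × (5.5 / 18.02) = 0.6104; mass H = 0.6104 × 1.008 = 0.6153 g
mass O = 8.35 − (6.728) = 1.622 g → mol O = 0.1014
Ratios (÷ 0.1014): C 5.021, H 6.022, O 1.000
≈ 5:6:1 → C5H6O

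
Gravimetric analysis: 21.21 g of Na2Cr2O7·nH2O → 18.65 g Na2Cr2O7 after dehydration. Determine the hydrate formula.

Mass of water lost = 21.21 − 18.65 = 2.56 g → 2.56 / 18.02 = 0.1421 mol H2O
Molar mass of Na2Cr2O7 = 261.98 g/mol → mol Na2Cr2O7 = 18.65 / 261.98 = 0.07119
n = 0.1421 / 0.07119 = 2.00 ≈ 2 → Na2Cr2O7·2H2O

Na2Cr2O7·2H2O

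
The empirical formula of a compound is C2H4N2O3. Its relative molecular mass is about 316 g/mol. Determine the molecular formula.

Empirical-formula mass = 104.07 g/mol
n = 316 / 104.07 = 3.04 ≈ 3
Molecular formula = (C2H4N2O3)3 = C6H12N6O9

C6H12N6O9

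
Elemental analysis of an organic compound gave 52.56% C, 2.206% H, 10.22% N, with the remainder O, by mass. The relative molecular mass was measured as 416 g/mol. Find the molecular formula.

Assume 100 g: 52.56 g C, 2.206 g H, 10.22 g N, 35.014 g O.
C: 52.56 g ÷ 12.01 g/mol = 4.376 mol
H: 2.206 g ÷ 1.008 g/mol = 2.188 mol
N: 10.22 g ÷ 14.01 g/mol = 0.7295 mol
O: 35.014 g ÷ 16.00 g/mol = 2.188 mol
Smallest is N at 0.7295 mol; normalising gives C 5.999, H 3.000, N 1.000, O 3.000
Ratio ≈ 6:3:1:3, so the empirical formula is C6H3NO3
Empirical-formula mass = 137.09 g/mol
n = 416 / 137.09 = 3.03 ≈ 3
Molecular formula = (C6H3NO3)×3 = C18H9N3O9

C18H9N3O9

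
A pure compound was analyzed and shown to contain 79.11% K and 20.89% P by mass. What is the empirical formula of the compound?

Assume 100 g: 79.11 g K, 20.89 g P.
n(K) = 79.11/39.10 = 2.023, n(P) = 20.89/30.97 = 0.6745
Ratios (÷ 0.6745): K 3.000, P 1.000
→ K3P

K3P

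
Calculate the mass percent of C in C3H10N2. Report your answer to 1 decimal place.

Molar mass = 3(12.01) + 10(1.008) + 2(14.01) = 74.130 g/mol
Mass of C per mole = 3 × 12.01 = 36.030 g
% C = 36.030 / 74.130 × 100 = 48.6%

48.6%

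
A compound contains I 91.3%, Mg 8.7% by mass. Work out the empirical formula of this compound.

I2Mg

Assume 100 g: 91.3 g I, 8.7 g Mg.
n(I) = 91.3/126.90 = 0.7195, n(Mg) = 8.7/24.31 = 0.3579
Divide by the smallest (0.3579 mol Mg): I 2.010, Mg 1.000
Ratio ≈ 2:1, so the empirical formula is I2Mg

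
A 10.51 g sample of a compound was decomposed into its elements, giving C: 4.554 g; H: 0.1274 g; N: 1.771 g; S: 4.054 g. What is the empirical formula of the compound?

C3HNS

n(C) = 4.554/12.01 = 0.3792, n(H) = 0.1274/1.008 = 0.1264, n(N) = 1.771/14.01 = 0.1264, n(S) = 4.054/32.07 = 0.1264
Divide by the smallest (0.1264 mol H): C 3.000, H 1.000, N 1.000, S 1.000
Ratio ≈ 3:1:1:1, so the empirical formula is C3HNS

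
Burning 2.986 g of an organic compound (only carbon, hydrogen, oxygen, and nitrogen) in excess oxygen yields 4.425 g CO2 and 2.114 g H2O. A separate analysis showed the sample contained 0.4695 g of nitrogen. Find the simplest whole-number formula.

mol C = 4.425 / 44.01 = 0.1005; mass C = 0.1005 × 12.01 = 1.208 g
mol H = 2 × (2.114 / 18.02) = 0.2346; mass H = 0.2346 × 1.008 = 0.2365 g
mol N = 0.4695 / 14.01 = 0.03351
mass O = 2.986 − (1.914) = 1.072 g → mol O = 0.06703
Smallest is N at 0.03351 mol; normalising gives C 3.000, H 7.001, N 1.000, O 2.000
≈ 3:7:1:2 → C3H7NO2

C3H7NO2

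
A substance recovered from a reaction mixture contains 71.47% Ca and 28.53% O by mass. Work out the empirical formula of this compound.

CaO

Assume 100 g: 71.47 g Ca, 28.53 g O.
Ca: 71.47 g ÷ 40.08 g/mol = 1.783 mol
O: 28.53 g ÷ 16.00 g/mol = 1.783 mol
Ratios (÷ 1.783): Ca 1.000, O 1.000
→ CaO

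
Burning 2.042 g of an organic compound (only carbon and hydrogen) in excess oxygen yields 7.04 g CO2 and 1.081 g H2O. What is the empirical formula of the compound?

C4H3

mol C = 7.04 / 44.01 = 0.1600; mass C = 0.1600 × 12.01 = 1.921 g
mol H = 2 × (1.081 / 18.02) = 0.1200; mass H = 0.1200 × 1.008 = 0.1209 g
Ratios (÷ 0.12): C 1.333, H 1.000
×3: C 4.00, H 3.00 → C4H3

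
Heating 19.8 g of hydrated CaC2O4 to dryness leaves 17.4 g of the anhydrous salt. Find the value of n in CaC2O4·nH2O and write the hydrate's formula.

Mass of water lost = 19.8 − 17.4 = 2.4 g → 2.4 / 18.02 = 0.1332 mol H2O
Molar mass of CaC2O4 = 128.10 g/mol → mol CaC2O4 = 17.4 / 128.10 = 0.1358
n = 0.1332 / 0.1358 = 0.98 ≈ 1 → CaC2O4·H2O

CaC2O4·H2O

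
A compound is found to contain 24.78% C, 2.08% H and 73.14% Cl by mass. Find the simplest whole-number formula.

Assume 100 g: 24.78 g C, 2.08 g H, 73.14 g Cl.
n(C) = 24.78/12.01 = 2.063, n(H) = 2.08/1.008 = 2.063, n(Cl) = 73.14/35.45 = 2.063
Ratios (÷ 2.063): C 1.000, H 1.000, Cl 1.000
Ratio ≈ 1:1:1, so the empirical formula is CHCl

CHCl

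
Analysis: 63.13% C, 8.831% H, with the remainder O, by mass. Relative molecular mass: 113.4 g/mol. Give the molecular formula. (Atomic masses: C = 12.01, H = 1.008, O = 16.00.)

Assume 100 g: 63.13 g C, 8.831 g H, 28.039 g O.
n(C) = 63.13/12.01 = 5.256, n(H) = 8.831/1.008 = 8.761, n(O) = 28.039/16.00 = 1.752
Divide by the smallest (1.752 mol O): C 3.000, H 4.999, O 1.000
→ C3H5O
Empirical-formula mass = 57.07 g/mol
n = 113.4 / 57.07 = 1.99 ≈ 2
Molecular formula = (C3H5O)×2 = C6H10O2

C6H10O2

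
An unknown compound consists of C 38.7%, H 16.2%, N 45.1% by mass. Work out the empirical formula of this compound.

Assume 100 g: 38.7 g C, 16.2 g H, 45.1 g N.
Moles — C: 38.7 / 12.01 = 3.222 mol; H: 16.2 / 1.008 = 16.07 mol; N: 45.1 / 14.01 = 3.219 mol
Divide by the smallest (3.219 mol N): C 1.001, H 4.992, N 1.000
→ CH5N

CH5N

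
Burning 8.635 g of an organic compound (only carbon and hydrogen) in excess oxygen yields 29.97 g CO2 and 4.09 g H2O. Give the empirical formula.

C3H2

mol C = 29.97 / 44.01 = 0.6810; mass C = 0.6810 × 12.01 = 8.179 g
mol H = 2 × (4.09 / 18.02) = 0.4539; mass H = 0.4539 × 1.008 = 0.4576 g
Divide by the smallest (0.4539 mol H): C 1.500, H 1.000
Scaling by 2: C 3.00, H 2.00 → C3H2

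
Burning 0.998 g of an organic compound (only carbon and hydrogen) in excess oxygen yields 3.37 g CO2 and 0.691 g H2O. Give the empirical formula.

mol C = 3.37 / 44.01 = 0.07657; mass C = 0.07657 × 12.01 = 0.9196 g
mol H = 2 × (0.691 / 18.02) = 0.07669; mass H = 0.07669 × 1.008 = 0.07731 g
Smallest is C at 0.07657 mol; normalising gives C 1.000, H 1.002
≈ 1:1 → CH

CH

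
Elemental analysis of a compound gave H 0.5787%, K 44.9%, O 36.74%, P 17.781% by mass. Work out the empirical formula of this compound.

HK2O4P

Assume 100 g: 0.5787 g H, 44.9 g K, 36.74 g O, 17.781 g P.
Moles — H: 0.5787 / 1.008 = 0.5741 mol; K: 44.9 / 39.10 = 1.148 mol; O: 36.74 / 16.00 = 2.296 mol; P: 17.781 / 30.97 = 0.5741 mol
Ratios (÷ 0.5741): H 1.000, K 2.000, O 4.000, P 1.000
≈ 1:2:4:1 → HK2O4P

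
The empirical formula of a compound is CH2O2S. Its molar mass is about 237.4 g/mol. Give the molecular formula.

Empirical-formula mass = 78.10 g/mol
n = 237.4 / 78.10 = 3.04 ≈ 3
Molecular formula = (CH2O2S)3 = C3H6O6S3

C3H6O6S3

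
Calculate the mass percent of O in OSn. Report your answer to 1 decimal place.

11.9%

Molar mass = 1(16.00) + 1(118.71) = 134.710 g/mol
Mass of O per mole = 1 × 16.00 = 16.000 g
% O = 16.000 / 134.710 × 100 = 11.9%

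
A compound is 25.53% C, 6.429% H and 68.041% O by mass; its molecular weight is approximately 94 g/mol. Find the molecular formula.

Assume 100 g: 25.53 g C, 6.429 g H, 68.041 g O.
Moles — C: 25.53 / 12.01 = 2.126 mol; H: 6.429 / 1.008 = 6.378 mol; O: 68.041 / 16.00 = 4.253 mol
Smallest is C at 2.126 mol; normalising gives C 1.000, H 3.000, O 2.001
Ratio ≈ 1:3:2, so the empirical formula is CH3O2
Empirical-formula mass = 47.03 g/mol
n = 94 / 47.03 = 2.00 ≈ 2
Molecular formula = (CH3O2)×2 = C2H6O4

C2H6O4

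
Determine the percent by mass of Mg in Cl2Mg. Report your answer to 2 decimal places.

Molar mass = 2(35.45) + 1(24.31) = 95.210 g/mol
Mass of Mg per mole = 1 × 24.31 = 24.310 g
% Mg = 24.310 / 95.210 × 100 = 25.53%

25.53%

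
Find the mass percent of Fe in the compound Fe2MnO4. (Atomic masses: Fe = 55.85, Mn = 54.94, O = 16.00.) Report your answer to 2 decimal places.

48.43%

Molar mass = 2(55.85) + 1(54.94) + 4(16.00) = 230.640 g/mol
Mass of Fe per mole = 2 × 55.85 = 111.700 g
% Fe = 111.700 / 230.640 × 100 = 48.43%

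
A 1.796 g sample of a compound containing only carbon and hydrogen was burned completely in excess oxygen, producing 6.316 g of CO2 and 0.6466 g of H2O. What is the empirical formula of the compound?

C2H

mol C = 6.316 / 44.01 = 0.1435; mass C = 0.1435 × 12.01 = 1.724 g
mol H = 2 × (0.6466 / 18.02) = 0.07176; mass H = 0.07176 × 1.008 = 0.07234 g
Ratios (÷ 0.07176): C 2.000, H 1.000
Ratio ≈ 2:1, so the empirical formula is C2H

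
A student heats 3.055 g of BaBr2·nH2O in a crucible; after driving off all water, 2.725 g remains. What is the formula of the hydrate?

Mass of water lost = 3.055 − 2.725 = 0.33 g → 0.33 / 18.02 = 0.01831 mol H2O
Molar mass of BaBr2 = 297.13 g/mol → mol BaBr2 = 2.725 / 297.13 = 0.009171
n = 0.01831 / 0.009171 = 2.00 ≈ 2 → BaBr2·2H2O

BaBr2·2H2O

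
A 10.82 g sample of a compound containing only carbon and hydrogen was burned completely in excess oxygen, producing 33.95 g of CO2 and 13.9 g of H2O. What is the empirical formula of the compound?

CH2

mol C = 33.95 / 44.01 = 0.7714; mass C = 0.7714 × 12.01 = 9.265 g
mol H = 2 × (13.9 / 18.02) = 1.543; mass H = 1.543 × 1.008 = 1.555 g
Ratios (÷ 0.7714): C 1.000, H 2.000
≈ 1:2 → CH2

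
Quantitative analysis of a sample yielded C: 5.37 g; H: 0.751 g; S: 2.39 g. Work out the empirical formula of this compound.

n(C) = 5.37/12.01 = 0.4471, n(H) = 0.751/1.008 = 0.745, n(S) = 2.39/32.07 = 0.07452
Ratios (÷ 0.07452): C 6.000, H 9.997, S 1.000
Ratio ≈ 6:10:1, so the empirical formula is C6H10S

C6H10S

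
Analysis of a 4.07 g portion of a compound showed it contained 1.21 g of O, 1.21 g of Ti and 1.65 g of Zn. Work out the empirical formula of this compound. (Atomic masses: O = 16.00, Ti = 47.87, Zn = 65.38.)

Moles — O: 1.21 / 16.00 = 0.07562 mol; Ti: 1.21 / 47.87 = 0.02528 mol; Zn: 1.65 / 65.38 = 0.02524 mol
Smallest is Zn at 0.02524 mol; normalising gives O 2.997, Ti 1.002, Zn 1.000
Ratio ≈ 3:1:1, so the empirical formula is O3TiZn

O3TiZn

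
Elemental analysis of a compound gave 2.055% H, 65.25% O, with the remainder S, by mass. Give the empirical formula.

H2O4S

Assume 100 g: 2.055 g H, 65.25 g O, 32.695 g S.
n(H) = 2.055/1.008 = 2.039, n(O) = 65.25/16.00 = 4.078, n(S) = 32.695/32.07 = 1.019
Smallest is S at 1.019 mol; normalising gives H 2.000, O 4.000, S 1.000
≈ 2:4:1 → H2O4S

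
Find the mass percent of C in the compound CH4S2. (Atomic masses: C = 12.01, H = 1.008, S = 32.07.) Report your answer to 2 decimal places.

14.98%

Molar mass = 1(12.01) + 4(1.008) + 2(32.07) = 80.182 g/mol
Mass of C per mole = 1 × 12.01 = 12.010 g
% C = 12.010 / 80.182 × 100 = 14.98%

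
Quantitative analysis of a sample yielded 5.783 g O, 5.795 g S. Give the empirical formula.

Moles — O: 5.783 / 16.00 = 0.3614 mol; S: 5.795 / 32.07 = 0.1807 mol
Ratios (÷ 0.1807): O 2.000, S 1.000
→ O2S

O2S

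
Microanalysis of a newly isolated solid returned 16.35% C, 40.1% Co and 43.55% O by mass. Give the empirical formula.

C2CoO4

Assume 100 g: 16.35 g C, 40.1 g Co, 43.55 g O.
C: 16.35 g ÷ 12.01 g/mol = 1.361 mol
Co: 40.1 g ÷ 58.93 g/mol = 0.6805 mol
O: 43.55 g ÷ 16.00 g/mol = 2.722 mol
Smallest is Co at 0.6805 mol; normalising gives C 2.001, Co 1.000, O 4.000
≈ 2:1:4 → C2CoO4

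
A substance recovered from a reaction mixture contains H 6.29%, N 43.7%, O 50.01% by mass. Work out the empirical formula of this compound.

H2NO

Assume 100 g: 6.29 g H, 43.7 g N, 50.01 g O.
Moles — H: 6.29 / 1.008 = 6.24 mol; N: 43.7 / 14.01 = 3.119 mol; O: 50.01 / 16.00 = 3.126 mol
Smallest is N at 3.119 mol; normalising gives H 2.001, N 1.000, O 1.002
→ H2NO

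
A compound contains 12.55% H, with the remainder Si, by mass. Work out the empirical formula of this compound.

Assume 100 g: 12.55 g H, 87.45 g Si.
H: 12.55 g ÷ 1.008 g/mol = 12.45 mol
Si: 87.45 g ÷ 28.09 g/mol = 3.113 mol
Smallest is Si at 3.113 mol; normalising gives H 3.999, Si 1.000
→ H4Si

H4Si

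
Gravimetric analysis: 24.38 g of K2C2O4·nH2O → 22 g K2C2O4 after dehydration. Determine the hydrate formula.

Mass of water lost = 24.38 − 22 = 2.38 g → 2.38 / 18.02 = 0.1321 mol H2O
Molar mass of K2C2O4 = 166.22 g/mol → mol K2C2O4 = 22 / 166.22 = 0.1324
n = 0.1321 / 0.1324 = 1.00 ≈ 1 → K2C2O4·H2O

K2C2O4·H2O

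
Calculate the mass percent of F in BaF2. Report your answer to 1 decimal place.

Molar mass = 1(137.33) + 2(19.00) = 175.330 g/mol
Mass of F per mole = 2 × 19.00 = 38.000 g
% F = 38.000 / 175.330 × 100 = 21.7%

21.7%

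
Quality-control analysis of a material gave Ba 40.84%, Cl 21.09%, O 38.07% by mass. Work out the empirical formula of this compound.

Assume 100 g: 40.84 g Ba, 21.09 g Cl, 38.07 g O.
Moles — Ba: 40.84 / 137.33 = 0.2974 mol; Cl: 21.09 / 35.45 = 0.5949 mol; O: 38.07 / 16.00 = 2.379 mol
Ratios (÷ 0.2974): Ba 1.000, Cl 2.001, O 8.001
Ratio ≈ 1:2:8, so the empirical formula is BaCl2O8

BaCl2O8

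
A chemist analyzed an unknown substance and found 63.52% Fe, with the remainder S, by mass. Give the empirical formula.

FeS

Assume 100 g: 63.52 g Fe, 36.48 g S.
Fe: 63.52 g ÷ 55.85 g/mol = 1.137 mol
S: 36.48 g ÷ 32.07 g/mol = 1.138 mol
Divide by the smallest (1.137 mol Fe): Fe 1.000, S 1.000
→ FeS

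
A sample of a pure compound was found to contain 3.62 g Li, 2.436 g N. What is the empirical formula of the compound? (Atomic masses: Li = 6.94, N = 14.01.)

Moles — Li: 3.62 / 6.94 = 0.5216 mol; N: 2.436 / 14.01 = 0.1739 mol
Smallest is N at 0.1739 mol; normalising gives Li 3.000, N 1.000
Ratio ≈ 3:1, so the empirical formula is Li3N

Li3N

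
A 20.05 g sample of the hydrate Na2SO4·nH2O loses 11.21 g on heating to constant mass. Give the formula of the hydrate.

Na2SO4·10H2O

Mass of anhydrous Na2SO4 = 20.05 − 11.21 = 8.84 g
mol H2O = 11.21 / 18.02 = 0.6221
Molar mass of Na2SO4 = 142.05 g/mol → mol Na2SO4 = 8.84 / 142.05 = 0.06223
n = 0.6221 / 0.06223 = 10.00 ≈ 10 → Na2SO4·10H2O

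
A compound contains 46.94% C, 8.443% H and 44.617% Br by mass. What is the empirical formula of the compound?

C7H15Br

Assume 100 g: 46.94 g C, 8.443 g H, 44.617 g Br.
C: 46.94 g ÷ 12.01 g/mol = 3.908 mol
H: 8.443 g ÷ 1.008 g/mol = 8.376 mol
Br: 44.617 g ÷ 79.90 g/mol = 0.5584 mol
Divide by the smallest (0.5584 mol Br): C 6.999, H 15.000, Br 1.000
≈ 7:15:1 → C7H15Br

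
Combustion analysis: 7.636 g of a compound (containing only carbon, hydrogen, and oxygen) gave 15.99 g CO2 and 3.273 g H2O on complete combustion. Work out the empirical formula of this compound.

mol C = 15.99 / 44.01 = 0.3633; mass C = 0.3633 × 12.01 = 4.364 g
mol H = 2 × (3.273 / 18.02) = 0.3633; mass H = 0.3633 × 1.008 = 0.3662 g
mass O = 7.636 − (4.730) = 2.906 g → mol O = 0.1816
Ratios (÷ 0.1816): C 2.000, H 2.000, O 1.000
→ C2H2O

C2H2O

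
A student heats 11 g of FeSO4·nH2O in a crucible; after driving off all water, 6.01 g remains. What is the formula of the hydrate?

FeSO4·7H2O

Mass of water lost = 11 − 6.01 = 4.99 g → 4.99 / 18.02 = 0.2769 mol H2O
Molar mass of FeSO4 = 151.92 g/mol → mol FeSO4 = 6.01 / 151.92 = 0.03956
n = 0.2769 / 0.03956 = 7.00 ≈ 7 → FeSO4·7H2O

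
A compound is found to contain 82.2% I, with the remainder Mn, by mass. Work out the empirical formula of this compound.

I2Mn

Assume 100 g: 82.2 g I, 17.8 g Mn.
Moles — I: 82.2 / 126.90 = 0.6478 mol; Mn: 17.8 / 54.94 = 0.324 mol
Divide by the smallest (0.324 mol Mn): I 1.999, Mn 1.000
≈ 2:1 → I2Mn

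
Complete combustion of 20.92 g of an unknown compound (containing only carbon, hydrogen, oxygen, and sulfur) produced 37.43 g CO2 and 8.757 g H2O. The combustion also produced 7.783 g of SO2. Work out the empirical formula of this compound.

C7H8O3S

mol C = 37.43 / 44.01 = 0.8505; mass C = 0.8505 × 12.01 = 10.21 g
mol H = 2 × (8.757 / 18.02) = 0.9719; mass H = 0.9719 × 1.008 = 0.9797 g
mol S = 7.783 / 64.07 = 0.1215; mass S = 3.896 g
mass O = 20.92 − (15.09) = 5.830 g → mol O = 0.3644
Smallest is S at 0.1215 mol; normalising gives C 7.001, H 8.001, O 3.000, S 1.000
Ratio ≈ 7:8:3:1, so the empirical formula is C7H8O3S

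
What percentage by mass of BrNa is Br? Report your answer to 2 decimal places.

Molar mass = 1(79.90) + 1(22.99) = 102.890 g/mol
Mass of Br per mole = 1 × 79.90 = 79.900 g
% Br = 79.900 / 102.890 × 100 = 77.66%

77.66%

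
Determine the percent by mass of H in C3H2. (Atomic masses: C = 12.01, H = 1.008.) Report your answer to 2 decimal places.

Molar mass = 3(12.01) + 2(1.008) = 38.046 g/mol
Mass of H per mole = 2 × 1.008 = 2.016 g
% H = 2.016 / 38.046 × 100 = 5.30%

5.30%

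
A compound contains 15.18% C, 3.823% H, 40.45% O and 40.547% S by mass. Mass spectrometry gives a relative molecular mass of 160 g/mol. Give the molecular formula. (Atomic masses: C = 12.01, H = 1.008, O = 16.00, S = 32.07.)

Assume 100 g: 15.18 g C, 3.823 g H, 40.45 g O, 40.547 g S.
C: 15.18 g ÷ 12.01 g/mol = 1.264 mol
H: 3.823 g ÷ 1.008 g/mol = 3.793 mol
O: 40.45 g ÷ 16.00 g/mol = 2.528 mol
S: 40.547 g ÷ 32.07 g/mol = 1.264 mol
Ratios (÷ 1.264): C 1.000, H 3.001, O 2.000, S 1.000
≈ 1:3:2:1 → CH3O2S
Empirical-formula mass = 79.10 g/mol
n = 160 / 79.10 = 2.02 ≈ 2
Molecular formula = (CH3O2S)×2 = C2H6O4S2

C2H6O4S2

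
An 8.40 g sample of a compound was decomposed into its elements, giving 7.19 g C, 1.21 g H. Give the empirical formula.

Moles — C: 7.19 / 12.01 = 0.5987 mol; H: 1.21 / 1.008 = 1.2 mol
Smallest is C at 0.5987 mol; normalising gives C 1.000, H 2.005
≈ 1:2 → CH2

CH2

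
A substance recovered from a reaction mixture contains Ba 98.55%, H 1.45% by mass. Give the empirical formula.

BaH2

Assume 100 g: 98.55 g Ba, 1.45 g H.
Ba: 98.55 g ÷ 137.33 g/mol = 0.7176 mol
H: 1.45 g ÷ 1.008 g/mol = 1.438 mol
Ratios (÷ 0.7176): Ba 1.000, H 2.005
≈ 1:2 → BaH2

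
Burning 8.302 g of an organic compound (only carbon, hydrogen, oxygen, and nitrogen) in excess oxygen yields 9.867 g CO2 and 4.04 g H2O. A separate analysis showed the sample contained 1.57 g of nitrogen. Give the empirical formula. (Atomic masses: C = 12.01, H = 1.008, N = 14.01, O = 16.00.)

mol C = 9.867 / 44.01 = 0.2242; mass C = 0.2242 × 12.01 = 2.693 g
mol H = 2 × (4.04 / 18.02) = 0.4484; mass H = 0.4484 × 1.008 = 0.4520 g
mol N = 1.57 / 14.01 = 0.1121
mass O = 8.302 − (4.715) = 3.587 g → mol O = 0.2242
Smallest is N at 0.1121 mol; normalising gives C 2.001, H 4.001, N 1.000, O 2.001
Ratio ≈ 2:4:1:2, so the empirical formula is C2H4NO2

C2H4NO2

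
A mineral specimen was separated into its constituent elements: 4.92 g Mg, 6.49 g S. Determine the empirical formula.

MgS

Mg: 4.92 g ÷ 24.31 g/mol = 0.2024 mol
S: 6.49 g ÷ 32.07 g/mol = 0.2024 mol
Divide by the smallest (0.2024 mol S): Mg 1.000, S 1.000
Ratio ≈ 1:1, so the empirical formula is MgS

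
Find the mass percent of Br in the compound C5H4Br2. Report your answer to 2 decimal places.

Molar mass = 5(12.01) + 4(1.008) + 2(79.90) = 223.882 g/mol
Mass of Br per mole = 2 × 79.90 = 159.800 g
% Br = 159.800 / 223.882 × 100 = 71.38%

71.38%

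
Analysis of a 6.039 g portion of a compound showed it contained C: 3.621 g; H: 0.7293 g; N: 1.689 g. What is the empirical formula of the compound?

C5H12N2

C: 3.621 g ÷ 12.01 g/mol = 0.3015 mol
H: 0.7293 g ÷ 1.008 g/mol = 0.7235 mol
N: 1.689 g ÷ 14.01 g/mol = 0.1206 mol
Ratios (÷ 0.1206): C 2.501, H 6.001, N 1.000
Scaling by 2: C 5.00, H 12.00, N 2.00 → C5H12N2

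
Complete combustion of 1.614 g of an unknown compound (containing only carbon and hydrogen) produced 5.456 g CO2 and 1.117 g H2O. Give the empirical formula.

CH

mol C = 5.456 / 44.01 = 0.1240; mass C = 0.1240 × 12.01 = 1.489 g
mol H = 2 × (1.117 / 18.02) = 0.1240; mass H = 0.1240 × 1.008 = 0.1250 g
Smallest is C at 0.124 mol; normalising gives C 1.000, H 1.000
Ratio ≈ 1:1, so the empirical formula is CH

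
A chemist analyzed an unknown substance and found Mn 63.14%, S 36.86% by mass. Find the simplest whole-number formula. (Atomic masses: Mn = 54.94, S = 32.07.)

MnS

Assume 100 g: 63.14 g Mn, 36.86 g S.
Mn: 63.14 g ÷ 54.94 g/mol = 1.149 mol
S: 36.86 g ÷ 32.07 g/mol = 1.149 mol
Divide by the smallest (1.149 mol Mn): Mn 1.000, S 1.000
Ratio ≈ 1:1, so the empirical formula is MnS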